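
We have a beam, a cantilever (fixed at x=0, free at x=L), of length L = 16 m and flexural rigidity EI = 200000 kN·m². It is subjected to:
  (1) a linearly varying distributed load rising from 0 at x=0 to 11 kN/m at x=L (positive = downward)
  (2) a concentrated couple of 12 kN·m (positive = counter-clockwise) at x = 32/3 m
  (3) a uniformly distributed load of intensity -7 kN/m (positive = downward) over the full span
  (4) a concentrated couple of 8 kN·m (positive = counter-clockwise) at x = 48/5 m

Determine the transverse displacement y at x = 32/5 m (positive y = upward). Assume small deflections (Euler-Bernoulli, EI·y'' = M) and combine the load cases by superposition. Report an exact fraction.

y(32/5) = -794656/146484375 m

Load 1 — triangular load w₀=11 kN/m (0→w₀ over full span):
  y_1 = (w₀Lx³/12-w₀L²x²/6-w₀x⁵/(120L))/EI = (11·16·(32/5)³/12-11·16²·(32/5)²/6-11·(32/5)⁵/(120·16))/200000 = -11309056/146484375 m
Load 2 — applied couple M₀=12 kN·m at a=32/3 m (b=L-a=16/3):
  y_2 = M₀x²/(2EI)  [x≤a] = 12·(32/5)²/(2·200000) = 96/78125 m
Load 3 — uniform load w=-7 kN/m over full span:
  y_3 = -wx²(x²-4Lx+6L²)/(24EI) = -(-7)·(32/5)²·((32/5)²-4·16·(32/5)+6·16²)/(24·200000) = 136192/1953125 m
Load 4 — applied couple M₀=8 kN·m at a=48/5 m (b=L-a=32/5):
  y_4 = M₀x²/(2EI)  [x≤a] = 8·(32/5)²/(2·200000) = 64/78125 m
Superposition: y = Σ y_i = -794656/146484375 m ≈ -0.005425 m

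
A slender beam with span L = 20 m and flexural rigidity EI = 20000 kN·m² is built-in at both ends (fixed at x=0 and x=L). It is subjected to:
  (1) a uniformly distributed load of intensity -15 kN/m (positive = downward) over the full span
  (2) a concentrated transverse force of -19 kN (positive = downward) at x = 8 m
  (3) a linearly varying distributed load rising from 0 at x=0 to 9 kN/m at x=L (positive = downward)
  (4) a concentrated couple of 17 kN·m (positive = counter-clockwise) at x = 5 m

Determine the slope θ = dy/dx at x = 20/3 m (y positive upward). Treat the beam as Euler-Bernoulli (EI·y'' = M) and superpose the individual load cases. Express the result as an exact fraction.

θ(20/3) = 164449/5400000 rad

Load 1 — uniform load w=-15 kN/m over full span:
  θ_1 = -wx(L-x)(L-2x)/(12EI) = -(-15)·(20/3)·(20-(20/3))·(20-2·(20/3))/(12·20000) = 1/27 rad
Load 2 — point force P=-19 kN at a=8 m (b=L-a=12):
  θ_2 = -Pb²x(2aL-(3a+b)x)/(2L³EI)  [x≤a] = -(-19)·12²·(20/3)·(2·8·20-(3·8+12)·(20/3))/(2·20³·20000) = 57/12500 rad
Load 3 — triangular load w₀=9 kN/m (0→w₀ over full span):
  θ_3 = -w₀(2x(L-x)(L-2x)(x+2L)+x²(L-x)²)/(120LEI) = -9·(2·(20/3)·(20-(20/3))·(20-2·(20/3))·((20/3)+2·20)+(20/3)²·(20-(20/3))²)/(120·20·20000) = -8/675 rad
Load 4 — applied couple M₀=17 kN·m at a=5 m (b=L-a=15):
  θ_4 = (R_Ax²/2 - M_Ax - M₀(x-a))/EI  [x>a] with R_A=153/160, M_A=-51/16 = ((153/160)·(20/3)²/2 - (-51/16)·(20/3) - 17·((20/3)-5))/20000 = 17/24000 rad
Superposition: θ = Σ θ_i = 164449/5400000 rad ≈ 0.030454 rad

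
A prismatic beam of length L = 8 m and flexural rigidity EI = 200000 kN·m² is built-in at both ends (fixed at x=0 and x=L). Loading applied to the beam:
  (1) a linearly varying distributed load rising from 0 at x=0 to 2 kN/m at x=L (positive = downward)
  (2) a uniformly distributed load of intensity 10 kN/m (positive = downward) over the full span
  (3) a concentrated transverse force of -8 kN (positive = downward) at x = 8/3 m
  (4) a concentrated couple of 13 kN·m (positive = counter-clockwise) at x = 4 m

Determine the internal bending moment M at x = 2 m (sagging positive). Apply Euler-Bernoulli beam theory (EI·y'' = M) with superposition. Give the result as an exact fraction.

M(2) = 6611/1080 kN·m

Load 1 — triangular load w₀=2 kN/m (0→w₀ over full span):
  M_1 = 3w₀Lx/20 - w₀L²/30 - w₀x³/(6L) = 3·2·8·2/20 - 2·8²/30 - 2·2³/(6·8) = 1/5 kN·m
Load 2 — uniform load w=10 kN/m over full span:
  M_2 = wLx/2 - wL²/12 - wx²/2 = 10·8·2/2 - 10·8²/12 - 10·2²/2 = 20/3 kN·m
Load 3 — point force P=-8 kN at a=8/3 m (b=L-a=16/3):
  M_3 = Pb²(3a+b)x/L³ - Pab²/L²  [x≤a] = (-8)·(16/3)²·(3·(8/3)+(16/3))·2/8³ - (-8)·(8/3)·(16/3)²/8² = -64/27 kN·m
Load 4 — applied couple M₀=13 kN·m at a=4 m (b=L-a=4):
  M_4 = R_Ax - M_A  [x≤a] with R_A=39/16, M_A=13/4 = (39/16)·2 - (13/4) = 13/8 kN·m
Superposition: M = Σ M_i = 6611/1080 kN·m ≈ 6.121296 kN·m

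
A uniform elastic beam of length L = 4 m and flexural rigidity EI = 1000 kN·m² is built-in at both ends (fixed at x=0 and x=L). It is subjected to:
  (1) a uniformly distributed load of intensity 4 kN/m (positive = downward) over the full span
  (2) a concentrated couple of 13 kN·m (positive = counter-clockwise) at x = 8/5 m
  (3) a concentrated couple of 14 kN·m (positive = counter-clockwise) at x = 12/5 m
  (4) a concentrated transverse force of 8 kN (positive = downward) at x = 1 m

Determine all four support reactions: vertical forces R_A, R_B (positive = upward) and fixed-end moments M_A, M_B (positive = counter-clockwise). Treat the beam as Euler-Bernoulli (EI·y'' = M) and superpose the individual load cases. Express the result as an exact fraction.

R_A = 2447/100 kN, M_A = 2381/150 kN·m, R_B = -47/100 kN, M_B = -149/150 kN·m

Load 1 — uniform load w=4 kN/m over full span:
  R_A = wL/2 = 4·4/2 = 8 kN
  M_A = wL²/12 = 4·4²/12 = 16/3 kN·m
  R_B = wL/2 = 4·4/2 = 8 kN
  M_B = -wL²/12 = -4·4²/12 = -16/3 kN·m
Load 2 — applied couple M₀=13 kN·m at a=8/5 m (b=L-a=12/5):
  R_A = 6M₀ab/L³ = 6·13·(8/5)·(12/5)/4³ = 117/25 kN
  M_A = M₀b(2a-b)/L² = 13·(12/5)·(2·(8/5)-(12/5))/4² = 39/25 kN·m
  R_B = -6M₀ab/L³ = -6·13·(8/5)·(12/5)/4³ = -117/25 kN
  M_B = M₀a(2b-a)/L² = 13·(8/5)·(2·(12/5)-(8/5))/4² = 104/25 kN·m
Load 3 — applied couple M₀=14 kN·m at a=12/5 m (b=L-a=8/5):
  R_A = 6M₀ab/L³ = 6·14·(12/5)·(8/5)/4³ = 126/25 kN
  M_A = M₀b(2a-b)/L² = 14·(8/5)·(2·(12/5)-(8/5))/4² = 112/25 kN·m
  R_B = -6M₀ab/L³ = -6·14·(12/5)·(8/5)/4³ = -126/25 kN
  M_B = M₀a(2b-a)/L² = 14·(12/5)·(2·(8/5)-(12/5))/4² = 42/25 kN·m
Load 4 — point force P=8 kN at a=1 m (b=L-a=3):
  R_A = Pb²(3a+b)/L³ = 8·3²·(3·1+3)/4³ = 27/4 kN
  M_A = Pab²/L² = 8·1·3²/4² = 9/2 kN·m
  R_B = Pa²(a+3b)/L³ = 8·1²·(1+3·3)/4³ = 5/4 kN
  M_B = -Pa²b/L² = -8·1²·3/4² = -3/2 kN·m
Superposition: R_A = 2447/100 kN, M_A = 2381/150 kN·m, R_B = -47/100 kN, M_B = -149/150 kN·m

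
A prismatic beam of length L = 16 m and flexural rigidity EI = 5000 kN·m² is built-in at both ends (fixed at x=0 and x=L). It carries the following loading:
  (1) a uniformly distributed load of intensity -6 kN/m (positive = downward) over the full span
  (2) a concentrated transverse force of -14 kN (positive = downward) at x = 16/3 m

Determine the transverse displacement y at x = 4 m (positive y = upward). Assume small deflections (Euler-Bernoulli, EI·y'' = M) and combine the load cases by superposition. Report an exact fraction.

y(4) = 296/2025 m

Load 1 — uniform load w=-6 kN/m over full span:
  y_1 = -wx²(L-x)²/(24EI) = -(-6)·4²·(16-4)²/(24·5000) = 72/625 m
Load 2 — point force P=-14 kN at a=16/3 m (b=L-a=32/3):
  y_2 = -Pb²x²(3aL-(3a+b)x)/(6L³EI)  [x≤a] = -(-14)·(32/3)²·4²·(3·(16/3)·16-(3·(16/3)+(32/3))·4)/(6·16³·5000) = 1568/50625 m
Superposition: y = Σ y_i = 296/2025 m ≈ 0.146173 m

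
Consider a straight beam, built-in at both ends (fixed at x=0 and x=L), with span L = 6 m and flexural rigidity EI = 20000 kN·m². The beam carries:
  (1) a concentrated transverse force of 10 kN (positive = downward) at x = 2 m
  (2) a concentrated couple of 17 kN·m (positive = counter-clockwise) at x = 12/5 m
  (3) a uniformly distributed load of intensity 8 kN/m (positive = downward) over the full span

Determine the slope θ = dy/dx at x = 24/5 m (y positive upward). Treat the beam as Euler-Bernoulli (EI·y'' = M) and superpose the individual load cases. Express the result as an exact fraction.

θ(24/5) = 3211/4687500 rad

Load 1 — point force P=10 kN at a=2 m (b=L-a=4):
  θ_1 = Pa²(L-x)(2bL-(3b+a)(L-x))/(2L³EI)  [x>a] = 10·2²·(6-(24/5))·(2·4·6-(3·4+2)·(6-(24/5)))/(2·6³·20000) = 13/75000 rad
Load 2 — applied couple M₀=17 kN·m at a=12/5 m (b=L-a=18/5):
  θ_2 = (R_Ax²/2 - M_Ax - M₀(x-a))/EI  [x>a] with R_A=102/25, M_A=51/25 = ((102/25)·(24/5)²/2 - (51/25)·(24/5) - 17·((24/5)-(12/5)))/20000 = -561/3125000 rad
Load 3 — uniform load w=8 kN/m over full span:
  θ_3 = -wx(L-x)(L-2x)/(12EI) = -8·(24/5)·(6-(24/5))·(6-2·(24/5))/(12·20000) = 54/78125 rad
Superposition: θ = Σ θ_i = 3211/4687500 rad ≈ 0.000685 rad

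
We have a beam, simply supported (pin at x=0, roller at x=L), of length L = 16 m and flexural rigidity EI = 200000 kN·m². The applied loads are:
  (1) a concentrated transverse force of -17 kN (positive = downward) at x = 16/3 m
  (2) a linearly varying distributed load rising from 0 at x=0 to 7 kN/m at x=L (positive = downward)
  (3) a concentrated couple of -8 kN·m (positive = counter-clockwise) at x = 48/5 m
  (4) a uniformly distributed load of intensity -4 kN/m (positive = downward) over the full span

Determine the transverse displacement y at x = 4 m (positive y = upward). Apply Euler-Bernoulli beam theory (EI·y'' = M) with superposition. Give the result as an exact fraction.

y(4) = 351857/50625000 m

Load 1 — point force P=-17 kN at a=16/3 m (b=L-a=32/3):
  y_1 = -Pbx(L²-b²-x²)/(6LEI)  [x≤a] = -(-17)·(32/3)·4·(16²-(32/3)²-4²)/(6·16·200000) = 1207/253125 m
Load 2 — triangular load w₀=7 kN/m (0→w₀ over full span):
  y_2 = -w₀x(7L⁴-10L²x²+3x⁴)/(360LEI) = -7·4·(7·16⁴-10·16²·4²+3·4⁴)/(360·16·200000) = -763/75000 m
Load 3 — applied couple M₀=-8 kN·m at a=48/5 m (b=L-a=32/5):
  y_3 = (M₀x³/(6L)+C₁x)/EI  [x≤a] with C₁=M₀(3b²-L²)/(6L)=832/75 = ((-8)·4³/(6·16)+(832/75)·4)/200000 = 61/312500 m
Load 4 — uniform load w=-4 kN/m over full span:
  y_4 = -wx(L³-2Lx²+x³)/(24EI) = -(-4)·4·(16³-2·16·4²+4³)/(24·200000) = 38/3125 m
Superposition: y = Σ y_i = 351857/50625000 m ≈ 0.006950 m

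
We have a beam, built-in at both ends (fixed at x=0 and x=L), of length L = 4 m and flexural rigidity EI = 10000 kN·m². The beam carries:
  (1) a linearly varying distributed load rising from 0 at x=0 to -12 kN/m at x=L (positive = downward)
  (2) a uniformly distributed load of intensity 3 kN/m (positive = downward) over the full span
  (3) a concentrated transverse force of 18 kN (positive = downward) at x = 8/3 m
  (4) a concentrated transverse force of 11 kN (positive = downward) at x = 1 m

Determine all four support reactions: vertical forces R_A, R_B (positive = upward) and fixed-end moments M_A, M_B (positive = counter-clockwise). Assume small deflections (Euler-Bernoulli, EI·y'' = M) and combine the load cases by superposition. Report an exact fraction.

Load 1 — triangular load w₀=-12 kN/m (0→w₀ over full span):
  R_A = 3w₀L/20 = 3·(-12)·4/20 = -36/5 kN
  M_A = w₀L²/30 = (-12)·4²/30 = -32/5 kN·m
  R_B = 7w₀L/20 = 7·(-12)·4/20 = -84/5 kN
  M_B = -w₀L²/20 = -(-12)·4²/20 = 48/5 kN·m
Load 2 — uniform load w=3 kN/m over full span:
  R_A = wL/2 = 3·4/2 = 6 kN
  M_A = wL²/12 = 3·4²/12 = 4 kN·m
  R_B = wL/2 = 3·4/2 = 6 kN
  M_B = -wL²/12 = -3·4²/12 = -4 kN·m
Load 3 — point force P=18 kN at a=8/3 m (b=L-a=4/3):
  R_A = Pb²(3a+b)/L³ = 18·(4/3)²·(3·(8/3)+(4/3))/4³ = 14/3 kN
  M_A = Pab²/L² = 18·(8/3)·(4/3)²/4² = 16/3 kN·m
  R_B = Pa²(a+3b)/L³ = 18·(8/3)²·((8/3)+3·(4/3))/4³ = 40/3 kN
  M_B = -Pa²b/L² = -18·(8/3)²·(4/3)/4² = -32/3 kN·m
Load 4 — point force P=11 kN at a=1 m (b=L-a=3):
  R_A = Pb²(3a+b)/L³ = 11·3²·(3·1+3)/4³ = 297/32 kN
  M_A = Pab²/L² = 11·1·3²/4² = 99/16 kN·m
  R_B = Pa²(a+3b)/L³ = 11·1²·(1+3·3)/4³ = 55/32 kN
  M_B = -Pa²b/L² = -11·1²·3/4² = -33/16 kN·m
Superposition: R_A = 6119/480 kN, M_A = 2189/240 kN·m, R_B = 2041/480 kN, M_B = -1711/240 kN·m

R_A = 6119/480 kN, M_A = 2189/240 kN·m, R_B = 2041/480 kN, M_B = -1711/240 kN·m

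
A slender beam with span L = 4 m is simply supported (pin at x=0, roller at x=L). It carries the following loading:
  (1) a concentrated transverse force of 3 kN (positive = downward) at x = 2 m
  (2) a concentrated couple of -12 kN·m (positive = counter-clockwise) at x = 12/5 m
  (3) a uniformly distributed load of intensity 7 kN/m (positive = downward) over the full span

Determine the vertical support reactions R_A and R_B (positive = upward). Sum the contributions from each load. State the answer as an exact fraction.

Load 1 — point force P=3 kN at a=2 m (b=L-a=2):
  R_A = Pb/L = 3·2/4 = 3/2 kN
  R_B = Pa/L = 3·2/4 = 3/2 kN
Load 2 — applied couple M₀=-12 kN·m at a=12/5 m (b=L-a=8/5):
  R_A = M₀/L = (-12)/4 = -3 kN
  R_B = -M₀/L = -(-12)/4 = 3 kN
Load 3 — uniform load w=7 kN/m over full span:
  R_A = wL/2 = 7·4/2 = 14 kN
  R_B = wL/2 = 7·4/2 = 14 kN
Superposition: R_A = 25/2 kN, R_B = 37/2 kN

R_A = 25/2 kN, R_B = 37/2 kN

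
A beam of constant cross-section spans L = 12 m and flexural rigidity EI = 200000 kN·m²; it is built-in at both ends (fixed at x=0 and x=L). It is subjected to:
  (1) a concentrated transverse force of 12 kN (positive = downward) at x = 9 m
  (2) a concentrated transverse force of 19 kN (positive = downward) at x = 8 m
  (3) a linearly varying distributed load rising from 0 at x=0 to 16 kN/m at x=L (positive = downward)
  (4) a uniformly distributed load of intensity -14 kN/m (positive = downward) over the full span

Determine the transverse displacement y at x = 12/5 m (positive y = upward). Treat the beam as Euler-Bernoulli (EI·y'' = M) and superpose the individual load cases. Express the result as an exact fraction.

Load 1 — point force P=12 kN at a=9 m (b=L-a=3):
  y_1 = -Pb²x²(3aL-(3a+b)x)/(6L³EI)  [x≤a] = -12·3²·(12/5)²·(3·9·12-(3·9+3)·(12/5))/(6·12³·200000) = -189/2500000 m
Load 2 — point force P=19 kN at a=8 m (b=L-a=4):
  y_2 = -Pb²x²(3aL-(3a+b)x)/(6L³EI)  [x≤a] = -19·4²·(12/5)²·(3·8·12-(3·8+4)·(12/5))/(6·12³·200000) = -437/2343750 m
Load 3 — triangular load w₀=16 kN/m (0→w₀ over full span):
  y_3 = -w₀x²(L-x)²(x+2L)/(120LEI) = -16·(12/5)²·(12-(12/5))²·((12/5)+2·12)/(120·12·200000) = -38016/48828125 m
Load 4 — uniform load w=-14 kN/m over full span:
  y_4 = -wx²(L-x)²/(24EI) = -(-14)·(12/5)²·(12-(12/5))²/(24·200000) = 3024/1953125 m
Superposition: y = Σ y_i = 2379689/4687500000 m ≈ 0.000508 m

y(12/5) = 2379689/4687500000 m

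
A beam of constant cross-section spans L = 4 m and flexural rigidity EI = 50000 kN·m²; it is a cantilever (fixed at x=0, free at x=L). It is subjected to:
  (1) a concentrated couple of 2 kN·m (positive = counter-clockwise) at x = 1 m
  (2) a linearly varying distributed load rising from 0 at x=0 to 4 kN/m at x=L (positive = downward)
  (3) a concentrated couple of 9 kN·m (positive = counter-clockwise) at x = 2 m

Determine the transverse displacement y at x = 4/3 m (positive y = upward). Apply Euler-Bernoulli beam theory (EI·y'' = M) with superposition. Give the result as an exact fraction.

y(4/3) = -22493/182250000 m

Load 1 — applied couple M₀=2 kN·m at a=1 m (b=L-a=3):
  y_1 = M₀a(2x-a)/(2EI)  [x>a] = 2·1·(2·(4/3)-1)/(2·50000) = 1/30000 m
Load 2 — triangular load w₀=4 kN/m (0→w₀ over full span):
  y_2 = (w₀Lx³/12-w₀L²x²/6-w₀x⁵/(120L))/EI = (4·4·(4/3)³/12-4·4²·(4/3)²/6-4·(4/3)⁵/(120·4))/50000 = -3608/11390625 m
Load 3 — applied couple M₀=9 kN·m at a=2 m (b=L-a=2):
  y_3 = M₀x²/(2EI)  [x≤a] = 9·(4/3)²/(2·50000) = 1/6250 m
Superposition: y = Σ y_i = -22493/182250000 m ≈ -0.000123 m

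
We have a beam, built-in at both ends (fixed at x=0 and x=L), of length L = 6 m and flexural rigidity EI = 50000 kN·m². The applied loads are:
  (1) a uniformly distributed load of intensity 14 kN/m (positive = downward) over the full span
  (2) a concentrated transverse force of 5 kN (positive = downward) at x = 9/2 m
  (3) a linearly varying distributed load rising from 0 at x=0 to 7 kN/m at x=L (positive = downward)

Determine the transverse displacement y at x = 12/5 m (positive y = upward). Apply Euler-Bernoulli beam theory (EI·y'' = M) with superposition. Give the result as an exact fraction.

Load 1 — uniform load w=14 kN/m over full span:
  y_1 = -wx²(L-x)²/(24EI) = -14·(12/5)²·(6-(12/5))²/(24·50000) = -1701/1953125 m
Load 2 — point force P=5 kN at a=9/2 m (b=L-a=3/2):
  y_2 = -Pb²x²(3aL-(3a+b)x)/(6L³EI)  [x≤a] = -5·(3/2)²·(12/5)²·(3·(9/2)·6-(3·(9/2)+(3/2))·(12/5))/(6·6³·50000) = -9/200000 m
Load 3 — triangular load w₀=7 kN/m (0→w₀ over full span):
  y_3 = -w₀x²(L-x)²(x+2L)/(120LEI) = -7·(12/5)²·(6-(12/5))²·((12/5)+2·6)/(120·6·50000) = -10206/48828125 m
Superposition: y = Σ y_i = -3515409/3125000000 m ≈ -0.001125 m

y(12/5) = -3515409/3125000000 m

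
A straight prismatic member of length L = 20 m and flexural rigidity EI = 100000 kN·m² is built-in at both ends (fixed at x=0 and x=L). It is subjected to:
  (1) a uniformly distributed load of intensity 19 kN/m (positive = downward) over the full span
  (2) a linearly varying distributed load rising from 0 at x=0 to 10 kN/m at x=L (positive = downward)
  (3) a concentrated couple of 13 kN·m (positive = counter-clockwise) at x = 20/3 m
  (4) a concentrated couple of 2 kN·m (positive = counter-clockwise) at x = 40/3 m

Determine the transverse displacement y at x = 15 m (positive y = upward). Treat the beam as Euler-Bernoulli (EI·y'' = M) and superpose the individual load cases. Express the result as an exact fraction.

y(15) = -10961/192000 m

Load 1 — uniform load w=19 kN/m over full span:
  y_1 = -wx²(L-x)²/(24EI) = -19·15²·(20-15)²/(24·100000) = -57/1280 m
Load 2 — triangular load w₀=10 kN/m (0→w₀ over full span):
  y_2 = -w₀x²(L-x)²(x+2L)/(120LEI) = -10·15²·(20-15)²·(15+2·20)/(120·20·100000) = -33/2560 m
Load 3 — applied couple M₀=13 kN·m at a=20/3 m (b=L-a=40/3):
  y_3 = (R_Ax³/6 - M_Ax²/2 - M₀(x-a)²/2)/EI  [x>a] with R_A=13/15, M_A=0 = ((13/15)·15³/6 - 0·15²/2 - 13·(15-(20/3))²/2)/100000 = 13/36000 m
Load 4 — applied couple M₀=2 kN·m at a=40/3 m (b=L-a=20/3):
  y_4 = (R_Ax³/6 - M_Ax²/2 - M₀(x-a)²/2)/EI  [x>a] with R_A=2/15, M_A=2/3 = ((2/15)·15³/6 - (2/3)·15²/2 - 2·(15-(40/3))²/2)/100000 = -1/36000 m
Superposition: y = Σ y_i = -10961/192000 m ≈ -0.057089 m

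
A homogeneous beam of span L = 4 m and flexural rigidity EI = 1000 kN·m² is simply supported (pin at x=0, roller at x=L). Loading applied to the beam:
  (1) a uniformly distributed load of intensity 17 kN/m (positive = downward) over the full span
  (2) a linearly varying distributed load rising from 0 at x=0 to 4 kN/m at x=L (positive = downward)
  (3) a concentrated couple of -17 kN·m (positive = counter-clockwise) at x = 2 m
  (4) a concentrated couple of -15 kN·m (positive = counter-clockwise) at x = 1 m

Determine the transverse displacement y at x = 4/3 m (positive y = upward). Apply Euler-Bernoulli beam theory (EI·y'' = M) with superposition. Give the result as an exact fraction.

y(4/3) = -365/5832 m

Load 1 — uniform load w=17 kN/m over full span:
  y_1 = -wx(L³-2Lx²+x³)/(24EI) = -17·(4/3)·(4³-2·4·(4/3)²+(4/3)³)/(24·1000) = -1496/30375 m
Load 2 — triangular load w₀=4 kN/m (0→w₀ over full span):
  y_2 = -w₀x(7L⁴-10L²x²+3x⁴)/(360LEI) = -4·(4/3)·(7·4⁴-10·4²·(4/3)²+3·(4/3)⁴)/(360·4·1000) = -512/91125 m
Load 3 — applied couple M₀=-17 kN·m at a=2 m (b=L-a=2):
  y_3 = (M₀x³/(6L)+C₁x)/EI  [x≤a] with C₁=M₀(3b²-L²)/(6L)=17/6 = ((-17)·(4/3)³/(6·4)+(17/6)·(4/3))/1000 = 17/8100 m
Load 4 — applied couple M₀=-15 kN·m at a=1 m (b=L-a=3):
  y_4 = (M₀x³/(6L)-M₀(x-a)²/2+C₁x)/EI  [x>a] with C₁=M₀(3b²-L²)/(6L)=-55/8 = ((-15)·(4/3)³/(6·4)-(-15)·((4/3)-1)²/2+(-55/8)·(4/3))/1000 = -53/5400 m
Superposition: y = Σ y_i = -365/5832 m ≈ -0.062586 m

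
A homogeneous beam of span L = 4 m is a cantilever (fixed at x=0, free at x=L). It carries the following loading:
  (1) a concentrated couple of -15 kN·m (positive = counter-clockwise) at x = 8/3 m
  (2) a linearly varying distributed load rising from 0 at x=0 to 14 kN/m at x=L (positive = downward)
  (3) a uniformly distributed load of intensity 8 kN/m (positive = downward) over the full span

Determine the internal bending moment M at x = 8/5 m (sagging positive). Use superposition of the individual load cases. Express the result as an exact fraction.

Load 1 — applied couple M₀=-15 kN·m at a=8/3 m (b=L-a=4/3):
  M_1 = M₀  [x≤a] = (-15) = -15 kN·m
Load 2 — triangular load w₀=14 kN/m (0→w₀ over full span):
  M_2 = w₀Lx/2 - w₀L²/3 - w₀x³/(6L) = 14·4·(8/5)/2 - 14·4²/3 - 14·(8/5)³/(6·4) = -4032/125 kN·m
Load 3 — uniform load w=8 kN/m over full span:
  M_3 = -w(L-x)²/2 = -8·(4-(8/5))²/2 = -576/25 kN·m
Superposition: M = Σ M_i = -8787/125 kN·m ≈ -70.296000 kN·m

M(8/5) = -8787/125 kN·m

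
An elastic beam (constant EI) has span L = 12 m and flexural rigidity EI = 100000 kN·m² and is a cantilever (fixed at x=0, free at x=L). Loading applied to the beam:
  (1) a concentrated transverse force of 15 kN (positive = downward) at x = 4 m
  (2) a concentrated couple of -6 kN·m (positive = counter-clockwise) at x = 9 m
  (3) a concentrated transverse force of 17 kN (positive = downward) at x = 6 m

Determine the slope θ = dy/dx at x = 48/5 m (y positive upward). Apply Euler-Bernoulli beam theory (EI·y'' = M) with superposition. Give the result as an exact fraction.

Load 1 — point force P=15 kN at a=4 m (b=L-a=8):
  θ_1 = -Pa²/(2EI)  [x>a] = -15·4²/(2·100000) = -3/2500 rad
Load 2 — applied couple M₀=-6 kN·m at a=9 m (b=L-a=3):
  θ_2 = M₀a/EI  [x>a] = (-6)·9/100000 = -27/50000 rad
Load 3 — point force P=17 kN at a=6 m (b=L-a=6):
  θ_3 = -Pa²/(2EI)  [x>a] = -17·6²/(2·100000) = -153/50000 rad
Superposition: θ = Σ θ_i = -3/625 rad ≈ -0.004800 rad

θ(48/5) = -3/625 rad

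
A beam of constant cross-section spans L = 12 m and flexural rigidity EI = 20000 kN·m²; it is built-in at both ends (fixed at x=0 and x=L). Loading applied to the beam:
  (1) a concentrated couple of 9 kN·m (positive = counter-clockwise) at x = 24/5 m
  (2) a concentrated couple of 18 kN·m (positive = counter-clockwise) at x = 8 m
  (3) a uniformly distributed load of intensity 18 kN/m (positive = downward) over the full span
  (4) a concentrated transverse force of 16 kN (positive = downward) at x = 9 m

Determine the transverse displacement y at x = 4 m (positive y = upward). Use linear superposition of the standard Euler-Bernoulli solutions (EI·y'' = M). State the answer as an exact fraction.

y(4) = -654/15625 m

Load 1 — applied couple M₀=9 kN·m at a=24/5 m (b=L-a=36/5):
  y_1 = (R_Ax³/6 - M_Ax²/2)/EI  [x≤a] with R_A=27/25, M_A=27/25 = ((27/25)·4³/6 - (27/25)·4²/2)/20000 = 9/62500 m
Load 2 — applied couple M₀=18 kN·m at a=8 m (b=L-a=4):
  y_2 = (R_Ax³/6 - M_Ax²/2)/EI  [x≤a] with R_A=2, M_A=6 = (2·4³/6 - 6·4²/2)/20000 = -1/750 m
Load 3 — uniform load w=18 kN/m over full span:
  y_3 = -wx²(L-x)²/(24EI) = -18·4²·(12-4)²/(24·20000) = -24/625 m
Load 4 — point force P=16 kN at a=9 m (b=L-a=3):
  y_4 = -Pb²x²(3aL-(3a+b)x)/(6L³EI)  [x≤a] = -16·3²·4²·(3·9·12-(3·9+3)·4)/(6·12³·20000) = -17/7500 m
Superposition: y = Σ y_i = -654/15625 m ≈ -0.041856 m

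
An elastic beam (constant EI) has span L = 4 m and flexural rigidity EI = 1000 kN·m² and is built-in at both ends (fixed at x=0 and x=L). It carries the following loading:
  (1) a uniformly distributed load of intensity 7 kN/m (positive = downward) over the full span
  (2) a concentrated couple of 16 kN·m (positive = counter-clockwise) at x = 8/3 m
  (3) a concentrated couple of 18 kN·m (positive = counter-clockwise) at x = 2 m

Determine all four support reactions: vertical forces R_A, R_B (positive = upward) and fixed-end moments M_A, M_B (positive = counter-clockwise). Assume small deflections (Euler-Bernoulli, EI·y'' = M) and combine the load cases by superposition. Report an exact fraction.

R_A = 313/12 kN, M_A = 115/6 kN·m, R_B = 23/12 kN, M_B = -29/6 kN·m

Load 1 — uniform load w=7 kN/m over full span:
  R_A = wL/2 = 7·4/2 = 14 kN
  M_A = wL²/12 = 7·4²/12 = 28/3 kN·m
  R_B = wL/2 = 7·4/2 = 14 kN
  M_B = -wL²/12 = -7·4²/12 = -28/3 kN·m
Load 2 — applied couple M₀=16 kN·m at a=8/3 m (b=L-a=4/3):
  R_A = 6M₀ab/L³ = 6·16·(8/3)·(4/3)/4³ = 16/3 kN
  M_A = M₀b(2a-b)/L² = 16·(4/3)·(2·(8/3)-(4/3))/4² = 16/3 kN·m
  R_B = -6M₀ab/L³ = -6·16·(8/3)·(4/3)/4³ = -16/3 kN
  M_B = M₀a(2b-a)/L² = 16·(8/3)·(2·(4/3)-(8/3))/4² = 0 kN·m
Load 3 — applied couple M₀=18 kN·m at a=2 m (b=L-a=2):
  R_A = 6M₀ab/L³ = 6·18·2·2/4³ = 27/4 kN
  M_A = M₀b(2a-b)/L² = 18·2·(2·2-2)/4² = 9/2 kN·m
  R_B = -6M₀ab/L³ = -6·18·2·2/4³ = -27/4 kN
  M_B = M₀a(2b-a)/L² = 18·2·(2·2-2)/4² = 9/2 kN·m
Superposition: R_A = 313/12 kN, M_A = 115/6 kN·m, R_B = 23/12 kN, M_B = -29/6 kN·m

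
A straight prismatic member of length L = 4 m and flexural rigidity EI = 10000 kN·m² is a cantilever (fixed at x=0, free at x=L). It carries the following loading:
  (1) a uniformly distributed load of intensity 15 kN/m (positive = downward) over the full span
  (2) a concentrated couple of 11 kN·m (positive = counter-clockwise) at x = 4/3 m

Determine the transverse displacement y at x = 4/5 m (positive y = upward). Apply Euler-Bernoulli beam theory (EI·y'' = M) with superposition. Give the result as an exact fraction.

y(4/5) = -469/156250 m

Load 1 — uniform load w=15 kN/m over full span:
  y_1 = -wx²(x²-4Lx+6L²)/(24EI) = -15·(4/5)²·((4/5)²-4·4·(4/5)+6·4²)/(24·10000) = -262/78125 m
Load 2 — applied couple M₀=11 kN·m at a=4/3 m (b=L-a=8/3):
  y_2 = M₀x²/(2EI)  [x≤a] = 11·(4/5)²/(2·10000) = 11/31250 m
Superposition: y = Σ y_i = -469/156250 m ≈ -0.003002 m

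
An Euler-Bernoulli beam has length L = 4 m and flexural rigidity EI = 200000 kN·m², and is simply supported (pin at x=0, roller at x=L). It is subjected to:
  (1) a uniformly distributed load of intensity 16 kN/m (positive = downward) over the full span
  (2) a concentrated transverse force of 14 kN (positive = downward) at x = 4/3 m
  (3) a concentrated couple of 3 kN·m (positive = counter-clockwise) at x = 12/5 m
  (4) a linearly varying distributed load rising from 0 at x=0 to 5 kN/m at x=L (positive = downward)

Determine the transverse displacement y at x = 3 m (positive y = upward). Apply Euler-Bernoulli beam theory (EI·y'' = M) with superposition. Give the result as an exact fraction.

y(3) = -3548893/12960000000 m

Load 1 — uniform load w=16 kN/m over full span:
  y_1 = -wx(L³-2Lx²+x³)/(24EI) = -16·3·(4³-2·4·3²+3³)/(24·200000) = -19/100000 m
Load 2 — point force P=14 kN at a=4/3 m (b=L-a=8/3):
  y_2 = -Pa(L-x)(2Lx-a²-x²)/(6LEI)  [x>a] = -14·(4/3)·(4-3)·(2·4·3-(4/3)²-3²)/(6·4·200000) = -833/16200000 m
Load 3 — applied couple M₀=3 kN·m at a=12/5 m (b=L-a=8/5):
  y_3 = (M₀x³/(6L)-M₀(x-a)²/2+C₁x)/EI  [x>a] with C₁=M₀(3b²-L²)/(6L)=-26/25 = (3·3³/(6·4)-3·(3-(12/5))²/2+(-26/25)·3)/200000 = -57/40000000 m
Load 4 — triangular load w₀=5 kN/m (0→w₀ over full span):
  y_4 = -w₀x(7L⁴-10L²x²+3x⁴)/(360LEI) = -5·3·(7·4⁴-10·4²·3²+3·3⁴)/(360·4·200000) = -119/3840000 m
Superposition: y = Σ y_i = -3548893/12960000000 m ≈ -0.000274 m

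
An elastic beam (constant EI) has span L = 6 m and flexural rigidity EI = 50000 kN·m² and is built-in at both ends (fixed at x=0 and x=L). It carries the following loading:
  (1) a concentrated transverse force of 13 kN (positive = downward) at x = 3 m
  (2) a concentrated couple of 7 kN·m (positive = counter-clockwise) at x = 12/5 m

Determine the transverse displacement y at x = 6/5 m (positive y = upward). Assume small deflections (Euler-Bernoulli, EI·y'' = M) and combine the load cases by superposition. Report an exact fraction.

Load 1 — point force P=13 kN at a=3 m (b=L-a=3):
  y_1 = -Pb²x²(3aL-(3a+b)x)/(6L³EI)  [x≤a] = -13·3²·(6/5)²·(3·3·6-(3·3+3)·(6/5))/(6·6³·50000) = -1287/12500000 m
Load 2 — applied couple M₀=7 kN·m at a=12/5 m (b=L-a=18/5):
  y_2 = (R_Ax³/6 - M_Ax²/2)/EI  [x≤a] with R_A=42/25, M_A=21/25 = ((42/25)·(6/5)³/6 - (21/25)·(6/5)²/2)/50000 = -189/78125000 m
Superposition: y = Σ y_i = -32931/312500000 m ≈ -0.000105 m

y(6/5) = -32931/312500000 m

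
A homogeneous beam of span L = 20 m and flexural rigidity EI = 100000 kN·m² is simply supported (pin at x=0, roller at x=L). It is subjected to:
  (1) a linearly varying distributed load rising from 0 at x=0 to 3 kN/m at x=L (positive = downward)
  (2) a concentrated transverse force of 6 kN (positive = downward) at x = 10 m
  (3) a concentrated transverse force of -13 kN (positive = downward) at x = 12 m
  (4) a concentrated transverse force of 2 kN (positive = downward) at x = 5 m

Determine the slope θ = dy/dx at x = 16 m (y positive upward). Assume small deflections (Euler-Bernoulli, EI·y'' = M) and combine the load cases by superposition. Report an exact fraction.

θ(16) = 3439/1200000 rad

Load 1 — triangular load w₀=3 kN/m (0→w₀ over full span):
  θ_1 = -w₀(7L⁴-30L²x²+15x⁴)/(360LEI) = -3·(7·20⁴-30·20²·16²+15·16⁴)/(360·20·100000) = 757/187500 rad
Load 2 — point force P=6 kN at a=10 m (b=L-a=10):
  θ_2 = -Pa(2L²-6Lx+3x²+a²)/(6LEI)  [x>a] = -6·10·(2·20²-6·20·16+3·16²+10²)/(6·20·100000) = 63/50000 rad
Load 3 — point force P=-13 kN at a=12 m (b=L-a=8):
  θ_3 = -Pa(2L²-6Lx+3x²+a²)/(6LEI)  [x>a] = -(-13)·12·(2·20²-6·20·16+3·16²+12²)/(6·20·100000) = -169/62500 rad
Load 4 — point force P=2 kN at a=5 m (b=L-a=15):
  θ_4 = -Pa(2L²-6Lx+3x²+a²)/(6LEI)  [x>a] = -2·5·(2·20²-6·20·16+3·16²+5²)/(6·20·100000) = 109/400000 rad
Superposition: θ = Σ θ_i = 3439/1200000 rad ≈ 0.002866 rad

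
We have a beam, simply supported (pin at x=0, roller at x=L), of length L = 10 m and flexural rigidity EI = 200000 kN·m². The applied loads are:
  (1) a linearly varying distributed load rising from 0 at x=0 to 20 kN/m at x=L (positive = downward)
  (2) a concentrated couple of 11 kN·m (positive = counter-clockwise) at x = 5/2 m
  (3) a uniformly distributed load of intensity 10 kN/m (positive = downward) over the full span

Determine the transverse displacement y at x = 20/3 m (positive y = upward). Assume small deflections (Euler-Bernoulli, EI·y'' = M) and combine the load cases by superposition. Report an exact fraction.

y(20/3) = -526001/46656000 m

Load 1 — triangular load w₀=20 kN/m (0→w₀ over full span):
  y_1 = -w₀x(7L⁴-10L²x²+3x⁴)/(360LEI) = -20·(20/3)·(7·10⁴-10·10²·(20/3)²+3·(20/3)⁴)/(360·10·200000) = -17/2916 m
Load 2 — applied couple M₀=11 kN·m at a=5/2 m (b=L-a=15/2):
  y_2 = (M₀x³/(6L)-M₀(x-a)²/2+C₁x)/EI  [x>a] with C₁=M₀(3b²-L²)/(6L)=605/48 = (11·(20/3)³/(6·10)-11·((20/3)-(5/2))²/2+(605/48)·(20/3))/200000 = 1111/5184000 m
Load 3 — uniform load w=10 kN/m over full span:
  y_3 = -wx(L³-2Lx²+x³)/(24EI) = -10·(20/3)·(10³-2·10·(20/3)²+(20/3)³)/(24·200000) = -11/1944 m
Superposition: y = Σ y_i = -526001/46656000 m ≈ -0.011274 m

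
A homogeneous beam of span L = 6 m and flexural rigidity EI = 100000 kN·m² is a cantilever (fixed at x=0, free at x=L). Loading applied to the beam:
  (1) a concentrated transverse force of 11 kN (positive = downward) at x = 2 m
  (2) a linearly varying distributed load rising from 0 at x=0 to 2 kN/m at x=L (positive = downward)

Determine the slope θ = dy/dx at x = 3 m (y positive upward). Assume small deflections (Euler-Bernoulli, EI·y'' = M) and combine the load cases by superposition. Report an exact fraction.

Load 1 — point force P=11 kN at a=2 m (b=L-a=4):
  θ_1 = -Pa²/(2EI)  [x>a] = -11·2²/(2·100000) = -11/50000 rad
Load 2 — triangular load w₀=2 kN/m (0→w₀ over full span):
  θ_2 = (w₀Lx²/4-w₀L²x/3-w₀x⁴/(24L))/EI = (2·6·3²/4-2·6²·3/3-2·3⁴/(24·6))/100000 = -369/800000 rad
Superposition: θ = Σ θ_i = -109/160000 rad ≈ -0.000681 rad

θ(3) = -109/160000 rad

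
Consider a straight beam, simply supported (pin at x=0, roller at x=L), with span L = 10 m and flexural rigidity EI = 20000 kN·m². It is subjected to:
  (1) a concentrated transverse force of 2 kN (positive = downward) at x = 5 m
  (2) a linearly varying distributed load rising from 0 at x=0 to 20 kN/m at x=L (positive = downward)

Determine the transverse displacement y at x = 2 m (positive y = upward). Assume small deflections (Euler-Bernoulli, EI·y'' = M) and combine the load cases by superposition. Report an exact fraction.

y(2) = -11363/300000 m

Load 1 — point force P=2 kN at a=5 m (b=L-a=5):
  y_1 = -Pbx(L²-b²-x²)/(6LEI)  [x≤a] = -2·5·2·(10²-5²-2²)/(6·10·20000) = -71/60000 m
Load 2 — triangular load w₀=20 kN/m (0→w₀ over full span):
  y_2 = -w₀x(7L⁴-10L²x²+3x⁴)/(360LEI) = -20·2·(7·10⁴-10·10²·2²+3·2⁴)/(360·10·20000) = -344/9375 m
Superposition: y = Σ y_i = -11363/300000 m ≈ -0.037877 m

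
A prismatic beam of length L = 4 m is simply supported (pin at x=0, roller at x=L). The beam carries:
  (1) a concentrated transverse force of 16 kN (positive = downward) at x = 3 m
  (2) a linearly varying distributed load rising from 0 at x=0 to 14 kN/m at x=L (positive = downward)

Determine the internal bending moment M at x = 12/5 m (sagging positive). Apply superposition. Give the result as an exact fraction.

M(12/5) = 2992/125 kN·m

Load 1 — point force P=16 kN at a=3 m (b=L-a=1):
  M_1 = Pbx/L  [x≤a] = 16·1·(12/5)/4 = 48/5 kN·m
Load 2 — triangular load w₀=14 kN/m (0→w₀ over full span):
  M_2 = w₀Lx/6 - w₀x³/(6L) = 14·4·(12/5)/6 - 14·(12/5)³/(6·4) = 1792/125 kN·m
Superposition: M = Σ M_i = 2992/125 kN·m ≈ 23.936000 kN·m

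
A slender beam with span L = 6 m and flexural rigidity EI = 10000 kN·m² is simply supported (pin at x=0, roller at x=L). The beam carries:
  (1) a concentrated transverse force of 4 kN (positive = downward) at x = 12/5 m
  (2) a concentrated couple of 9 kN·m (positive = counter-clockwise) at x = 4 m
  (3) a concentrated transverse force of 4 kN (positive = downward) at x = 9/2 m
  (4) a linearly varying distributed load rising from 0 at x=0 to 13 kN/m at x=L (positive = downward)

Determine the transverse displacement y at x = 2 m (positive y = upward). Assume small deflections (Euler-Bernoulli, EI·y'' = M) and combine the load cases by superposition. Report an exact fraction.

y(2) = -574169/45000000 m

Load 1 — point force P=4 kN at a=12/5 m (b=L-a=18/5):
  y_1 = -Pbx(L²-b²-x²)/(6LEI)  [x≤a] = -4·(18/5)·2·(6²-(18/5)²-2²)/(6·6·10000) = -119/78125 m
Load 2 — applied couple M₀=9 kN·m at a=4 m (b=L-a=2):
  y_2 = (M₀x³/(6L)+C₁x)/EI  [x≤a] with C₁=M₀(3b²-L²)/(6L)=-6 = (9·2³/(6·6)+(-6)·2)/10000 = -1/1000 m
Load 3 — point force P=4 kN at a=9/2 m (b=L-a=3/2):
  y_3 = -Pbx(L²-b²-x²)/(6LEI)  [x≤a] = -4·(3/2)·2·(6²-(3/2)²-2²)/(6·6·10000) = -119/120000 m
Load 4 — triangular load w₀=13 kN/m (0→w₀ over full span):
  y_4 = -w₀x(7L⁴-10L²x²+3x⁴)/(360LEI) = -13·2·(7·6⁴-10·6²·2²+3·2⁴)/(360·6·10000) = -52/5625 m
Superposition: y = Σ y_i = -574169/45000000 m ≈ -0.012759 m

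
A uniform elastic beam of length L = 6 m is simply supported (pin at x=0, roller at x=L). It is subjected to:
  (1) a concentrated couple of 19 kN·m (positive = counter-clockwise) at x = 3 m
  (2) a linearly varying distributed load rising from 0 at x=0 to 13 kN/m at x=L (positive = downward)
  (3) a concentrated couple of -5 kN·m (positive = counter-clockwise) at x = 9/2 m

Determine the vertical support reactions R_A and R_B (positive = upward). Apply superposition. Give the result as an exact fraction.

Load 1 — applied couple M₀=19 kN·m at a=3 m (b=L-a=3):
  R_A = M₀/L = 19/6 kN
  R_B = -M₀/L = -19/6 kN
Load 2 — triangular load w₀=13 kN/m (0→w₀ over full span):
  R_A = w₀L/6 = 13·6/6 = 13 kN
  R_B = w₀L/3 = 13·6/3 = 26 kN
Load 3 — applied couple M₀=-5 kN·m at a=9/2 m (b=L-a=3/2):
  R_A = M₀/L = (-5)/6 = -5/6 kN
  R_B = -M₀/L = -(-5)/6 = 5/6 kN
Superposition: R_A = 46/3 kN, R_B = 71/3 kN

R_A = 46/3 kN, R_B = 71/3 kN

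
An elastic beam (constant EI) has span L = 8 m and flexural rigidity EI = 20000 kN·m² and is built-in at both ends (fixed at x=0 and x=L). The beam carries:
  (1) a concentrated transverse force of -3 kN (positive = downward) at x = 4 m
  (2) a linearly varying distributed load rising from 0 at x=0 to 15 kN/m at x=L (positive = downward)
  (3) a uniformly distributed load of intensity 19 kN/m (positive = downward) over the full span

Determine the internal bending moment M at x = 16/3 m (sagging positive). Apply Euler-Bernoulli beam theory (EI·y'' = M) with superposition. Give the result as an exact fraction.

M(16/3) = 1333/27 kN·m

Load 1 — point force P=-3 kN at a=4 m (b=L-a=4):
  M_1 = Pa²(a+3b)(L-x)/L³ - Pa²b/L²  [x>a] = (-3)·4²·(4+3·4)·(8-(16/3))/8³ - (-3)·4²·4/8² = -1 kN·m
Load 2 — triangular load w₀=15 kN/m (0→w₀ over full span):
  M_2 = 3w₀Lx/20 - w₀L²/30 - w₀x³/(6L) = 3·15·8·(16/3)/20 - 15·8²/30 - 15·(16/3)³/(6·8) = 448/27 kN·m
Load 3 — uniform load w=19 kN/m over full span:
  M_3 = wLx/2 - wL²/12 - wx²/2 = 19·8·(16/3)/2 - 19·8²/12 - 19·(16/3)²/2 = 304/9 kN·m
Superposition: M = Σ M_i = 1333/27 kN·m ≈ 49.370370 kN·m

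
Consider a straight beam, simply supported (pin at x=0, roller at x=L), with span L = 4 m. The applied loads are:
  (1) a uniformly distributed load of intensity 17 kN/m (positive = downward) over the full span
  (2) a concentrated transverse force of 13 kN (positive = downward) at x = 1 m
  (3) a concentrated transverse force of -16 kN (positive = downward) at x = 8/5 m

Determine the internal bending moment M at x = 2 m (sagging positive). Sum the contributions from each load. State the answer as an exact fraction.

Load 1 — uniform load w=17 kN/m over full span:
  M_1 = wx(L-x)/2 = 17·2·(4-2)/2 = 34 kN·m
Load 2 — point force P=13 kN at a=1 m (b=L-a=3):
  M_2 = Pa(L-x)/L  [x>a] = 13·1·(4-2)/4 = 13/2 kN·m
Load 3 — point force P=-16 kN at a=8/5 m (b=L-a=12/5):
  M_3 = Pa(L-x)/L  [x>a] = (-16)·(8/5)·(4-2)/4 = -64/5 kN·m
Superposition: M = Σ M_i = 277/10 kN·m ≈ 27.700000 kN·m

M(2) = 277/10 kN·m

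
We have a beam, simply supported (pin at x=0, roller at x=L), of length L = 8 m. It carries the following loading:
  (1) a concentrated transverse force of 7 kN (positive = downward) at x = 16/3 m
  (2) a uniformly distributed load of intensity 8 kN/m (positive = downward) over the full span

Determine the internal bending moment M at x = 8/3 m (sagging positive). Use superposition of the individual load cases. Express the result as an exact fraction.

M(8/3) = 568/9 kN·m

Load 1 — point force P=7 kN at a=16/3 m (b=L-a=8/3):
  M_1 = Pbx/L  [x≤a] = 7·(8/3)·(8/3)/8 = 56/9 kN·m
Load 2 — uniform load w=8 kN/m over full span:
  M_2 = wx(L-x)/2 = 8·(8/3)·(8-(8/3))/2 = 512/9 kN·m
Superposition: M = Σ M_i = 568/9 kN·m ≈ 63.111111 kN·m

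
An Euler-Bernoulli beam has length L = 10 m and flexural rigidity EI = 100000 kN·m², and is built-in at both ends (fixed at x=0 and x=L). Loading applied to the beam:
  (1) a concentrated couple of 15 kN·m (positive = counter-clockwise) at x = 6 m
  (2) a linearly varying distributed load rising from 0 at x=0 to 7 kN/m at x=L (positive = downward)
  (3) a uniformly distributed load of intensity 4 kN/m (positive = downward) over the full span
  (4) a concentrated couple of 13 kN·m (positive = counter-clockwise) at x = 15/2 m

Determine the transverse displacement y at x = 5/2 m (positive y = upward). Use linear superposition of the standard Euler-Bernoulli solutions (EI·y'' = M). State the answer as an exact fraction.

y(5/2) = -2519/2048000 m

Load 1 — applied couple M₀=15 kN·m at a=6 m (b=L-a=4):
  y_1 = (R_Ax³/6 - M_Ax²/2)/EI  [x≤a] with R_A=54/25, M_A=24/5 = ((54/25)·(5/2)³/6 - (24/5)·(5/2)²/2)/100000 = -3/32000 m
Load 2 — triangular load w₀=7 kN/m (0→w₀ over full span):
  y_2 = -w₀x²(L-x)²(x+2L)/(120LEI) = -7·(5/2)²·(10-(5/2))²·((5/2)+2·10)/(120·10·100000) = -189/409600 m
Load 3 — uniform load w=4 kN/m over full span:
  y_3 = -wx²(L-x)²/(24EI) = -4·(5/2)²·(10-(5/2))²/(24·100000) = -3/5120 m
Load 4 — applied couple M₀=13 kN·m at a=15/2 m (b=L-a=5/2):
  y_4 = (R_Ax³/6 - M_Ax²/2)/EI  [x≤a] with R_A=117/80, M_A=65/16 = ((117/80)·(5/2)³/6 - (65/16)·(5/2)²/2)/100000 = -91/1024000 m
Superposition: y = Σ y_i = -2519/2048000 m ≈ -0.001230 m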